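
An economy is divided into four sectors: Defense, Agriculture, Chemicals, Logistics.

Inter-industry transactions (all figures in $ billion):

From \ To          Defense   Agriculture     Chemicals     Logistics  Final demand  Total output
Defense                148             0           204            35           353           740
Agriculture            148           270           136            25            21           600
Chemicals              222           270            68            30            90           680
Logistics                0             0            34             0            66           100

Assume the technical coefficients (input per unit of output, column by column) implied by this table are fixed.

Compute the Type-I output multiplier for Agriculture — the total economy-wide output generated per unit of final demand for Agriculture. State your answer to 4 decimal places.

m_2 = 4.8876

Technical coefficients a_ij = z_ij / X_j:
  a_11 = 148/740 = 0.20, a_21 = 148/740 = 0.20, a_31 = 222/740 = 0.30, a_41 = 0/740 = 0.00
  a_12 = 0/600 = 0.00, a_22 = 270/600 = 0.45, a_32 = 270/600 = 0.45, a_42 = 0/600 = 0.00
  a_13 = 204/680 = 0.30, a_23 = 136/680 = 0.20, a_33 = 68/680 = 0.10, a_43 = 34/680 = 0.05
  a_14 = 35/100 = 0.35, a_24 = 25/100 = 0.25, a_34 = 30/100 = 0.30, a_44 = 0/100 = 0.00
I − A =
  [   0.80     0.00    -0.30    -0.35]
  [  -0.20     0.55    -0.20    -0.25]
  [  -0.30    -0.45     0.90    -0.30]
  [   0.00     0.00    -0.05     1.00]
Compute the cofactors C_ij = (−1)^(i+j)·(3×3 minor ij) of I−A; the adjugate is their transpose:
adj(I−A) = Cᵀ =
  [ 0.391125   0.142875   0.174625   0.225000]
  [ 0.240750   0.612750   0.233500   0.307500]
  [ 0.255000   0.360000   0.440000   0.311250]
  [ 0.012750   0.018000   0.022000   0.247500]
det(I−A) = Σ_j (I−A)_1j·C_1j = (0.80)(0.391125) + (0.00)(0.240750) + (-0.30)(0.255000) + (-0.35)(0.012750) = 0.2319375
(I − A)⁻¹ = adj(I−A) / det(I−A) ≈
  [   1.68634     0.61601     0.75290     0.97009]
  [   1.03800     2.64188     1.00674     1.32579]
  [   1.09943     1.55214     1.89706     1.34196]
  [   0.05497     0.07761     0.09485     1.06710]
The output multiplier for sector j is the column-j sum of the Leontief inverse (I − A)⁻¹ = adj(I−A) / det(I−A).
Column 2 of adj(I−A): (0.142875, 0.612750, 0.360000, 0.018000); det(I−A) = 0.2319375.
m_2 = (0.142875 + 0.612750 + 0.360000 + 0.018000) / 0.2319375 = 1.133625 / 0.2319375 ≈ 4.8876.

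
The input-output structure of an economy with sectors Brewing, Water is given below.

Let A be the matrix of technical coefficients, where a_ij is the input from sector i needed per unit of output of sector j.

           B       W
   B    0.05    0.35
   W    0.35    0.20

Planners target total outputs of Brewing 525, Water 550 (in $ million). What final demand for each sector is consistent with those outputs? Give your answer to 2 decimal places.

I − A =
  [   0.95    -0.35]
  [  -0.35     0.80]
d = (I − A) x:
  d_B = (+0.95)·525 + (-0.35)·550 = 306.25
  d_W = (-0.35)·525 + (+0.80)·550 = 256.25

d_B = 306.25, d_W = 256.25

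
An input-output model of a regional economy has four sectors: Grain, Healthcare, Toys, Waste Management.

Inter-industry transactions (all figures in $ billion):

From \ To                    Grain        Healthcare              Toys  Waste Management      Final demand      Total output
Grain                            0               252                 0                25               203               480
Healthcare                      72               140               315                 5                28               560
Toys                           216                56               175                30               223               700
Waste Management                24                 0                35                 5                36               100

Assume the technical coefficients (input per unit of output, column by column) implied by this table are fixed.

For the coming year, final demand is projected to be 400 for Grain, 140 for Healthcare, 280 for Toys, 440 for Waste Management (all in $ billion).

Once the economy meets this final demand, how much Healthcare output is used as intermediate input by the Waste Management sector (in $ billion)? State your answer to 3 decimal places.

z_HW = 30.132

Technical coefficients a_ij = z_ij / X_j:
  a_GG = 0/480 = 0.00, a_HG = 72/480 = 0.15, a_TG = 216/480 = 0.45, a_WG = 24/480 = 0.05
  a_GH = 252/560 = 0.45, a_HH = 140/560 = 0.25, a_TH = 56/560 = 0.10, a_WH = 0/560 = 0.00
  a_GT = 0/700 = 0.00, a_HT = 315/700 = 0.45, a_TT = 175/700 = 0.25, a_WT = 35/700 = 0.05
  a_GW = 25/100 = 0.25, a_HW = 5/100 = 0.05, a_TW = 30/100 = 0.30, a_WW = 5/100 = 0.05
I − A =
  [   1.00    -0.45     0.00    -0.25]
  [  -0.15     0.75    -0.45    -0.05]
  [  -0.45    -0.10     0.75    -0.30]
  [  -0.05     0.00    -0.05     0.95]
Compute the cofactors C_ij = (−1)^(i+j)·(3×3 minor ij) of I−A; the adjugate is their transpose:
adj(I−A) = Cᵀ =
  [ 0.480125   0.315125   0.202875   0.207000]
  [ 0.306750   0.682500   0.426250   0.251250]
  [ 0.346375   0.292875   0.637875   0.308000]
  [ 0.043500   0.032000   0.044250   0.375750]
det(I−A) = Σ_j (I−A)_1j·C_1j = (1.00)(0.480125) + (-0.45)(0.306750) + (0.00)(0.346375) + (-0.25)(0.043500) = 0.3312125
(I − A)⁻¹ = adj(I−A) / det(I−A) ≈
  [   1.4496     0.9514     0.6125     0.6250]
  [   0.9261     2.0606     1.2869     0.7586]
  [   1.0458     0.8843     1.9259     0.9299]
  [   0.1313     0.0966     0.1336     1.1345]
First solve x = (I − A)⁻¹ d = adj(I−A)·d / det(I−A); in particular x_W = (0.043500·400 + 0.032000·140 + 0.044250·280 + 0.375750·440) / 0.3312125 = 199.60 / 0.3312125 ≈ 602.63426.
Intermediate flow from H to W: z_HW = a_HW · x_W = 0.05 × 199.60 / 0.3312125 = 9.98 / 0.3312125 ≈ 30.132.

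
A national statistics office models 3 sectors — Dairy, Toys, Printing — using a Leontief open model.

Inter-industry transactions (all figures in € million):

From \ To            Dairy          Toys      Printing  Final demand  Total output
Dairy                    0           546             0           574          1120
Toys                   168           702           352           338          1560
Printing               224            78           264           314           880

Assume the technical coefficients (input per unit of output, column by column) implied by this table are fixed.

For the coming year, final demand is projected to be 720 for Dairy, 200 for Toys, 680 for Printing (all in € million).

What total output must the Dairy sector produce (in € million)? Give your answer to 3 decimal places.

x_D = 1355.537

Technical coefficients a_ij = z_ij / X_j:
  a_DD = 0/1120 = 0.00, a_TD = 168/1120 = 0.15, a_PD = 224/1120 = 0.20
  a_DT = 546/1560 = 0.35, a_TT = 702/1560 = 0.45, a_PT = 78/1560 = 0.05
  a_DP = 0/880 = 0.00, a_TP = 352/880 = 0.40, a_PP = 264/880 = 0.30
I − A =
  [   1.00    -0.35     0.00]
  [  -0.15     0.55    -0.40]
  [  -0.20    -0.05     0.70]
Cofactors of I−A, C_ij = (−1)^(i+j)·(minor ij) (rows/columns in the sector order above):
  C_11 = (0.55)(0.70) − (-0.40)(-0.05) = 0.3650
  C_12 = −[(-0.15)(0.70) − (-0.40)(-0.20)] = 0.1850
  C_13 = (-0.15)(-0.05) − (0.55)(-0.20) = 0.1175
  C_21 = −[(-0.35)(0.70) − (0.00)(-0.05)] = 0.2450
  C_22 = (1.00)(0.70) − (0.00)(-0.20) = 0.7000
  C_23 = −[(1.00)(-0.05) − (-0.35)(-0.20)] = 0.1200
  C_31 = (-0.35)(-0.40) − (0.00)(0.55) = 0.1400
  C_32 = −[(1.00)(-0.40) − (0.00)(-0.15)] = 0.4000
  C_33 = (1.00)(0.55) − (-0.35)(-0.15) = 0.4975
det(I−A) = Σ_j (I−A)_1j·C_1j = (1.00)(0.3650) + (-0.35)(0.1850) + (0.00)(0.1175) = 0.30025
adj(I−A) = Cᵀ =
  [ 0.3650   0.2450   0.1400]
  [ 0.1850   0.7000   0.4000]
  [ 0.1175   0.1200   0.4975]
(I − A)⁻¹ = adj(I−A) / det(I−A) ≈
  [   1.2157     0.8160     0.4663]
  [   0.6162     2.3314     1.3322]
  [   0.3913     0.3997     1.6570]
x = (I − A)⁻¹ d = adj(I−A)·d / det(I−A), with det(I−A) = 0.30025:
  x_D = (0.3650·720 + 0.2450·200 + 0.1400·680) / 0.30025 = 407.00 / 0.30025 ≈ 1355.537
  x_T = (0.1850·720 + 0.7000·200 + 0.4000·680) / 0.30025 = 545.20 / 0.30025 ≈ 1815.820
  x_P = (0.1175·720 + 0.1200·200 + 0.4975·680) / 0.30025 = 446.90 / 0.30025 ≈ 1488.426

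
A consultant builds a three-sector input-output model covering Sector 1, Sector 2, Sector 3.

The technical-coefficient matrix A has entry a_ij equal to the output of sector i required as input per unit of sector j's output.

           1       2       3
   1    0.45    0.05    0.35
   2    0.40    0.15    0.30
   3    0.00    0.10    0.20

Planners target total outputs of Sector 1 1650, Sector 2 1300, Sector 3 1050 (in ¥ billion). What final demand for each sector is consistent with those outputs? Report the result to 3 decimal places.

d_1 = 475.000, d_2 = 130.000, d_3 = 710.000

I − A =
  [   0.55    -0.05    -0.35]
  [  -0.40     0.85    -0.30]
  [   0.00    -0.10     0.80]
d = (I − A) x:
  d_1 = (+0.55)·1650 + (-0.05)·1300 + (-0.35)·1050 = 475.000
  d_2 = (-0.40)·1650 + (+0.85)·1300 + (-0.30)·1050 = 130.000
  d_3 = (+0.00)·1650 + (-0.10)·1300 + (+0.80)·1050 = 710.000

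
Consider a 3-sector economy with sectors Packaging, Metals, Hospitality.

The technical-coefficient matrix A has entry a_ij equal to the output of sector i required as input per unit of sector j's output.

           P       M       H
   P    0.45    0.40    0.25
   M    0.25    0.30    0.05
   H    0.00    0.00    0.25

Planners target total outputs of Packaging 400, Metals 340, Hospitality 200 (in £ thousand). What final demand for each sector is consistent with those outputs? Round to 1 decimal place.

d_P = 34.0, d_M = 128.0, d_H = 150.0

I − A =
  [   0.55    -0.40    -0.25]
  [  -0.25     0.70    -0.05]
  [   0.00     0.00     0.75]
d = (I − A) x:
  d_P = (+0.55)·400 + (-0.40)·340 + (-0.25)·200 = 34.0
  d_M = (-0.25)·400 + (+0.70)·340 + (-0.05)·200 = 128.0
  d_H = (+0.00)·400 + (+0.00)·340 + (+0.75)·200 = 150.0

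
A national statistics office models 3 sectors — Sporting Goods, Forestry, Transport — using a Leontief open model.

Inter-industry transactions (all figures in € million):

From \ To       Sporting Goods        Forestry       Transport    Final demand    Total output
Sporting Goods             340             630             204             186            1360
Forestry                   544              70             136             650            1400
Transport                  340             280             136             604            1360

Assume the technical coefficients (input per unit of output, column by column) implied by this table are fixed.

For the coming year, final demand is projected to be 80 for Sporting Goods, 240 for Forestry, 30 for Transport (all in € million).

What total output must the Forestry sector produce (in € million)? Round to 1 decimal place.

Technical coefficients a_ij = z_ij / X_j:
  a_11 = 340/1360 = 0.25, a_21 = 544/1360 = 0.40, a_31 = 340/1360 = 0.25
  a_12 = 630/1400 = 0.45, a_22 = 70/1400 = 0.05, a_32 = 280/1400 = 0.20
  a_13 = 204/1360 = 0.15, a_23 = 136/1360 = 0.10, a_33 = 136/1360 = 0.10
I − A =
  [   0.75    -0.45    -0.15]
  [  -0.40     0.95    -0.10]
  [  -0.25    -0.20     0.90]
Cofactors of I−A, C_ij = (−1)^(i+j)·(minor ij) (rows/columns in the sector order above):
  C_11 = (0.95)(0.90) − (-0.10)(-0.20) = 0.8350
  C_12 = −[(-0.40)(0.90) − (-0.10)(-0.25)] = 0.3850
  C_13 = (-0.40)(-0.20) − (0.95)(-0.25) = 0.3175
  C_21 = −[(-0.45)(0.90) − (-0.15)(-0.20)] = 0.4350
  C_22 = (0.75)(0.90) − (-0.15)(-0.25) = 0.6375
  C_23 = −[(0.75)(-0.20) − (-0.45)(-0.25)] = 0.2625
  C_31 = (-0.45)(-0.10) − (-0.15)(0.95) = 0.1875
  C_32 = −[(0.75)(-0.10) − (-0.15)(-0.40)] = 0.1350
  C_33 = (0.75)(0.95) − (-0.45)(-0.40) = 0.5325
det(I−A) = Σ_j (I−A)_1j·C_1j = (0.75)(0.8350) + (-0.45)(0.3850) + (-0.15)(0.3175) = 0.405375
adj(I−A) = Cᵀ =
  [ 0.8350   0.4350   0.1875]
  [ 0.3850   0.6375   0.1350]
  [ 0.3175   0.2625   0.5325]
(I − A)⁻¹ = adj(I−A) / det(I−A) ≈
  [   2.0598     1.0731     0.4625]
  [   0.9497     1.5726     0.3330]
  [   0.7832     0.6475     1.3136]
x = (I − A)⁻¹ d = adj(I−A)·d / det(I−A), with det(I−A) = 0.405375:
  x_1 = (0.8350·80 + 0.4350·240 + 0.1875·30) / 0.405375 = 176.825 / 0.405375 ≈ 436.2
  x_2 = (0.3850·80 + 0.6375·240 + 0.1350·30) / 0.405375 = 187.85 / 0.405375 ≈ 463.4
  x_3 = (0.3175·80 + 0.2625·240 + 0.5325·30) / 0.405375 = 104.375 / 0.405375 ≈ 257.5

x_2 = 463.4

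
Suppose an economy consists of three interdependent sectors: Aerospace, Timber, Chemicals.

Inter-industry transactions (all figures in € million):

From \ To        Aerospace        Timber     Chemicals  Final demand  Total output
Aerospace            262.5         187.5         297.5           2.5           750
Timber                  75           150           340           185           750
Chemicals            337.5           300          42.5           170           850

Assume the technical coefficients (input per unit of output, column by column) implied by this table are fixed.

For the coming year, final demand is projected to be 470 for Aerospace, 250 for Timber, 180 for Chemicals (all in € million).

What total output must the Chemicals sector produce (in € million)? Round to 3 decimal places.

Technical coefficients a_ij = z_ij / X_j:
  a_AA = 262.5/750 = 0.35, a_TA = 75/750 = 0.10, a_CA = 337.5/750 = 0.45
  a_AT = 187.5/750 = 0.25, a_TT = 150/750 = 0.20, a_CT = 300/750 = 0.40
  a_AC = 297.5/850 = 0.35, a_TC = 340/850 = 0.40, a_CC = 42.5/850 = 0.05
I − A =
  [   0.65    -0.25    -0.35]
  [  -0.10     0.80    -0.40]
  [  -0.45    -0.40     0.95]
Cofactors of I−A, C_ij = (−1)^(i+j)·(minor ij) (rows/columns in the sector order above):
  C_11 = (0.80)(0.95) − (-0.40)(-0.40) = 0.6000
  C_12 = −[(-0.10)(0.95) − (-0.40)(-0.45)] = 0.2750
  C_13 = (-0.10)(-0.40) − (0.80)(-0.45) = 0.4000
  C_21 = −[(-0.25)(0.95) − (-0.35)(-0.40)] = 0.3775
  C_22 = (0.65)(0.95) − (-0.35)(-0.45) = 0.4600
  C_23 = −[(0.65)(-0.40) − (-0.25)(-0.45)] = 0.3725
  C_31 = (-0.25)(-0.40) − (-0.35)(0.80) = 0.3800
  C_32 = −[(0.65)(-0.40) − (-0.35)(-0.10)] = 0.2950
  C_33 = (0.65)(0.80) − (-0.25)(-0.10) = 0.4950
det(I−A) = Σ_j (I−A)_1j·C_1j = (0.65)(0.6000) + (-0.25)(0.2750) + (-0.35)(0.4000) = 0.18125
adj(I−A) = Cᵀ =
  [ 0.6000   0.3775   0.3800]
  [ 0.2750   0.4600   0.2950]
  [ 0.4000   0.3725   0.4950]
(I − A)⁻¹ = adj(I−A) / det(I−A) ≈
  [   3.3103     2.0828     2.0966]
  [   1.5172     2.5379     1.6276]
  [   2.2069     2.0552     2.7310]
x = (I − A)⁻¹ d = adj(I−A)·d / det(I−A), with det(I−A) = 0.18125:
  x_A = (0.6000·470 + 0.3775·250 + 0.3800·180) / 0.18125 = 444.775 / 0.18125 ≈ 2453.931
  x_T = (0.2750·470 + 0.4600·250 + 0.2950·180) / 0.18125 = 297.35 / 0.18125 ≈ 1640.552
  x_C = (0.4000·470 + 0.3725·250 + 0.4950·180) / 0.18125 = 370.225 / 0.18125 ≈ 2042.621

x_C = 2042.621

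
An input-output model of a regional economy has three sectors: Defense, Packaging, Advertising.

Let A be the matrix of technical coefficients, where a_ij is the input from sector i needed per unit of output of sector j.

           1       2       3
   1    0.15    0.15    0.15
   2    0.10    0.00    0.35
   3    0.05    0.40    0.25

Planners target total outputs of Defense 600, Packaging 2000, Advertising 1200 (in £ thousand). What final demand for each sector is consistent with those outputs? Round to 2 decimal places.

I − A =
  [   0.85    -0.15    -0.15]
  [  -0.10     1.00    -0.35]
  [  -0.05    -0.40     0.75]
d = (I − A) x:
  d_1 = (+0.85)·600 + (-0.15)·2000 + (-0.15)·1200 = 30.00
  d_2 = (-0.10)·600 + (+1.00)·2000 + (-0.35)·1200 = 1520.00
  d_3 = (-0.05)·600 + (-0.40)·2000 + (+0.75)·1200 = 70.00

d_1 = 30.00, d_2 = 1520.00, d_3 = 70.00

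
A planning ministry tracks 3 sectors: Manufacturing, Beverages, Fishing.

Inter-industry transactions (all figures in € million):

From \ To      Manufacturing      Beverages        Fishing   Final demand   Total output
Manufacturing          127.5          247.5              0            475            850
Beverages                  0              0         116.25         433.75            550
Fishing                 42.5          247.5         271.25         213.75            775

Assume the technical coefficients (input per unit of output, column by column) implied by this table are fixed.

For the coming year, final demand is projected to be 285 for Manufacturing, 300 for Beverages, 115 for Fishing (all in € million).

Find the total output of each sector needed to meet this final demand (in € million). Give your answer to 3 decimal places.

Technical coefficients a_ij = z_ij / X_j:
  a_11 = 127.5/850 = 0.15, a_21 = 0/850 = 0.00, a_31 = 42.5/850 = 0.05
  a_12 = 247.5/550 = 0.45, a_22 = 0/550 = 0.00, a_32 = 247.5/550 = 0.45
  a_13 = 0/775 = 0.00, a_23 = 116.25/775 = 0.15, a_33 = 271.25/775 = 0.35
I − A =
  [   0.85    -0.45     0.00]
  [   0.00     1.00    -0.15]
  [  -0.05    -0.45     0.65]
Cofactors of I−A, C_ij = (−1)^(i+j)·(minor ij) (rows/columns in the sector order above):
  C_11 = (1.00)(0.65) − (-0.15)(-0.45) = 0.5825
  C_12 = −[(0.00)(0.65) − (-0.15)(-0.05)] = 0.0075
  C_13 = (0.00)(-0.45) − (1.00)(-0.05) = 0.0500
  C_21 = −[(-0.45)(0.65) − (0.00)(-0.45)] = 0.2925
  C_22 = (0.85)(0.65) − (0.00)(-0.05) = 0.5525
  C_23 = −[(0.85)(-0.45) − (-0.45)(-0.05)] = 0.4050
  C_31 = (-0.45)(-0.15) − (0.00)(1.00) = 0.0675
  C_32 = −[(0.85)(-0.15) − (0.00)(0.00)] = 0.1275
  C_33 = (0.85)(1.00) − (-0.45)(0.00) = 0.8500
det(I−A) = Σ_j (I−A)_1j·C_1j = (0.85)(0.5825) + (-0.45)(0.0075) + (0.00)(0.0500) = 0.49175
adj(I−A) = Cᵀ =
  [ 0.5825   0.2925   0.0675]
  [ 0.0075   0.5525   0.1275]
  [ 0.0500   0.4050   0.8500]
(I − A)⁻¹ = adj(I−A) / det(I−A) ≈
  [   1.1845     0.5948     0.1373]
  [   0.0153     1.1235     0.2593]
  [   0.1017     0.8236     1.7285]
x = (I − A)⁻¹ d = adj(I−A)·d / det(I−A), with det(I−A) = 0.49175:
  x_1 = (0.5825·285 + 0.2925·300 + 0.0675·115) / 0.49175 = 261.525 / 0.49175 ≈ 531.825
  x_2 = (0.0075·285 + 0.5525·300 + 0.1275·115) / 0.49175 = 182.55 / 0.49175 ≈ 371.225
  x_3 = (0.0500·285 + 0.4050·300 + 0.8500·115) / 0.49175 = 233.50 / 0.49175 ≈ 474.835

x_1 = 531.825, x_2 = 371.225, x_3 = 474.835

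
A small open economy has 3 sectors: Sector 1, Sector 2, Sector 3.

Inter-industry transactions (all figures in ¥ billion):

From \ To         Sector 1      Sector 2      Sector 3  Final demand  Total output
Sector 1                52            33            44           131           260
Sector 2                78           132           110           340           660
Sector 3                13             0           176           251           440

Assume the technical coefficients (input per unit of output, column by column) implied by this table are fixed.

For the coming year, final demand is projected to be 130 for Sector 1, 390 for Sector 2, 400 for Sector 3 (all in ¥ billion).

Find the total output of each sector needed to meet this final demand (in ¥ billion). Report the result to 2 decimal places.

x_1 = 299.97, x_2 = 816.13, x_3 = 691.66

Technical coefficients a_ij = z_ij / X_j:
  a_11 = 52/260 = 0.20, a_21 = 78/260 = 0.30, a_31 = 13/260 = 0.05
  a_12 = 33/660 = 0.05, a_22 = 132/660 = 0.20, a_32 = 0/660 = 0.00
  a_13 = 44/440 = 0.10, a_23 = 110/440 = 0.25, a_33 = 176/440 = 0.40
I − A =
  [   0.80    -0.05    -0.10]
  [  -0.30     0.80    -0.25]
  [  -0.05     0.00     0.60]
Cofactors of I−A, C_ij = (−1)^(i+j)·(minor ij) (rows/columns in the sector order above):
  C_11 = (0.80)(0.60) − (-0.25)(0.00) = 0.4800
  C_12 = −[(-0.30)(0.60) − (-0.25)(-0.05)] = 0.1925
  C_13 = (-0.30)(0.00) − (0.80)(-0.05) = 0.0400
  C_21 = −[(-0.05)(0.60) − (-0.10)(0.00)] = 0.0300
  C_22 = (0.80)(0.60) − (-0.10)(-0.05) = 0.4750
  C_23 = −[(0.80)(0.00) − (-0.05)(-0.05)] = 0.0025
  C_31 = (-0.05)(-0.25) − (-0.10)(0.80) = 0.0925
  C_32 = −[(0.80)(-0.25) − (-0.10)(-0.30)] = 0.2300
  C_33 = (0.80)(0.80) − (-0.05)(-0.30) = 0.6250
det(I−A) = Σ_j (I−A)_1j·C_1j = (0.80)(0.4800) + (-0.05)(0.1925) + (-0.10)(0.0400) = 0.370375
adj(I−A) = Cᵀ =
  [ 0.4800   0.0300   0.0925]
  [ 0.1925   0.4750   0.2300]
  [ 0.0400   0.0025   0.6250]
(I − A)⁻¹ = adj(I−A) / det(I−A) ≈
  [   1.2960     0.0810     0.2497]
  [   0.5197     1.2825     0.6210]
  [   0.1080     0.0067     1.6875]
x = (I − A)⁻¹ d = adj(I−A)·d / det(I−A), with det(I−A) = 0.370375:
  x_1 = (0.4800·130 + 0.0300·390 + 0.0925·400) / 0.370375 = 111.10 / 0.370375 ≈ 299.97
  x_2 = (0.1925·130 + 0.4750·390 + 0.2300·400) / 0.370375 = 302.275 / 0.370375 ≈ 816.13
  x_3 = (0.0400·130 + 0.0025·390 + 0.6250·400) / 0.370375 = 256.175 / 0.370375 ≈ 691.66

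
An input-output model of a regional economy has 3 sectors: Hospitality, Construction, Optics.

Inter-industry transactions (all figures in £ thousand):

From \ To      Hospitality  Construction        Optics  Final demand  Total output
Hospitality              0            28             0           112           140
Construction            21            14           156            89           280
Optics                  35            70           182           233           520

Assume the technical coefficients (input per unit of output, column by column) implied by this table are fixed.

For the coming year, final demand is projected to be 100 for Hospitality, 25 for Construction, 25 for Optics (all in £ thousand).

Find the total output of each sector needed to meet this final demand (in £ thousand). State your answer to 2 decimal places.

Technical coefficients a_ij = z_ij / X_j:
  a_HH = 0/140 = 0.00, a_CH = 21/140 = 0.15, a_OH = 35/140 = 0.25
  a_HC = 28/280 = 0.10, a_CC = 14/280 = 0.05, a_OC = 70/280 = 0.25
  a_HO = 0/520 = 0.00, a_CO = 156/520 = 0.30, a_OO = 182/520 = 0.35
I − A =
  [   1.00    -0.10     0.00]
  [  -0.15     0.95    -0.30]
  [  -0.25    -0.25     0.65]
Cofactors of I−A, C_ij = (−1)^(i+j)·(minor ij) (rows/columns in the sector order above):
  C_11 = (0.95)(0.65) − (-0.30)(-0.25) = 0.5425
  C_12 = −[(-0.15)(0.65) − (-0.30)(-0.25)] = 0.1725
  C_13 = (-0.15)(-0.25) − (0.95)(-0.25) = 0.2750
  C_21 = −[(-0.10)(0.65) − (0.00)(-0.25)] = 0.0650
  C_22 = (1.00)(0.65) − (0.00)(-0.25) = 0.6500
  C_23 = −[(1.00)(-0.25) − (-0.10)(-0.25)] = 0.2750
  C_31 = (-0.10)(-0.30) − (0.00)(0.95) = 0.0300
  C_32 = −[(1.00)(-0.30) − (0.00)(-0.15)] = 0.3000
  C_33 = (1.00)(0.95) − (-0.10)(-0.15) = 0.9350
det(I−A) = Σ_j (I−A)_1j·C_1j = (1.00)(0.5425) + (-0.10)(0.1725) + (0.00)(0.2750) = 0.52525
adj(I−A) = Cᵀ =
  [ 0.5425   0.0650   0.0300]
  [ 0.1725   0.6500   0.3000]
  [ 0.2750   0.2750   0.9350]
(I − A)⁻¹ = adj(I−A) / det(I−A) ≈
  [   1.0328     0.1238     0.0571]
  [   0.3284     1.2375     0.5712]
  [   0.5236     0.5236     1.7801]
x = (I − A)⁻¹ d = adj(I−A)·d / det(I−A), with det(I−A) = 0.52525:
  x_H = (0.5425·100 + 0.0650·25 + 0.0300·25) / 0.52525 = 56.625 / 0.52525 ≈ 107.81
  x_C = (0.1725·100 + 0.6500·25 + 0.3000·25) / 0.52525 = 41.00 / 0.52525 ≈ 78.06
  x_O = (0.2750·100 + 0.2750·25 + 0.9350·25) / 0.52525 = 57.75 / 0.52525 ≈ 109.95

x_H = 107.81, x_C = 78.06, x_O = 109.95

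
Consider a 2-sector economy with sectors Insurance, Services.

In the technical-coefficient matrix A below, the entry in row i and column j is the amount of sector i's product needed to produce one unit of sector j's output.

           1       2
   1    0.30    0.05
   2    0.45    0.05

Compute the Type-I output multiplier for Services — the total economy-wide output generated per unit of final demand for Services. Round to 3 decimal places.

I − A =
  [   0.70    -0.05]
  [  -0.45     0.95]
det(I−A) = (0.70)(0.95) − (-0.05)(-0.45) = 0.6425
adj(I−A) = [[0.95, 0.05], [0.45, 0.70]]
(I − A)⁻¹ = adj(I−A) / det(I−A) ≈
  [   1.4786     0.0778]
  [   0.7004     1.0895]
The output multiplier for sector j is the column-j sum of the Leontief inverse (I − A)⁻¹ = adj(I−A) / det(I−A).
Column 2 of adj(I−A): (0.05, 0.70); det(I−A) = 0.6425.
m_2 = (0.05 + 0.70) / 0.6425 = 0.75 / 0.6425 ≈ 1.167.

m_2 = 1.167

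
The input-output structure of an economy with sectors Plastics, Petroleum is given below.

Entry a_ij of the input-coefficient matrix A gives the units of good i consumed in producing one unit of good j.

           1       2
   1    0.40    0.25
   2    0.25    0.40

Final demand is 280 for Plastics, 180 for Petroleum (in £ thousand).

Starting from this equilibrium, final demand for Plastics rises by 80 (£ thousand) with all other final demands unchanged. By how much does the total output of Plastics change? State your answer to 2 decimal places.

I − A =
  [   0.60    -0.25]
  [  -0.25     0.60]
det(I−A) = (0.60)(0.60) − (-0.25)(-0.25) = 0.2975
adj(I−A) = [[0.60, 0.25], [0.25, 0.60]]
(I − A)⁻¹ = adj(I−A) / det(I−A) ≈
  [   2.0168     0.8403]
  [   0.8403     2.0168]
Δx = (I − A)⁻¹ Δd with Δd having +80 in the Plastics component and 0 elsewhere.
So Δx_1 = L_11 · (+80), where L_11 = adj(I−A)_11 / det(I−A) = 0.60 / 0.2975.
Δx_1 = 0.60 × (+80) / 0.2975 = 48.00 / 0.2975 ≈ 161.34.

Δx_1 = 161.34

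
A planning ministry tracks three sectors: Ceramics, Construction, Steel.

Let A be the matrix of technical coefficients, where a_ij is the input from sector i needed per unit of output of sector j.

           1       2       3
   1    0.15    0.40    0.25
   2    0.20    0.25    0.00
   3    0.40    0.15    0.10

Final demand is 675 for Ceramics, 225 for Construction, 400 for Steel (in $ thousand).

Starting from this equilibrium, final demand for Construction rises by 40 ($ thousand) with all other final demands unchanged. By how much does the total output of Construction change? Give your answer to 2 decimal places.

I − A =
  [   0.85    -0.40    -0.25]
  [  -0.20     0.75     0.00]
  [  -0.40    -0.15     0.90]
Cofactors of I−A, C_ij = (−1)^(i+j)·(minor ij) (rows/columns in the sector order above):
  C_11 = (0.75)(0.90) − (0.00)(-0.15) = 0.6750
  C_12 = −[(-0.20)(0.90) − (0.00)(-0.40)] = 0.1800
  C_13 = (-0.20)(-0.15) − (0.75)(-0.40) = 0.3300
  C_21 = −[(-0.40)(0.90) − (-0.25)(-0.15)] = 0.3975
  C_22 = (0.85)(0.90) − (-0.25)(-0.40) = 0.6650
  C_23 = −[(0.85)(-0.15) − (-0.40)(-0.40)] = 0.2875
  C_31 = (-0.40)(0.00) − (-0.25)(0.75) = 0.1875
  C_32 = −[(0.85)(0.00) − (-0.25)(-0.20)] = 0.0500
  C_33 = (0.85)(0.75) − (-0.40)(-0.20) = 0.5575
det(I−A) = Σ_j (I−A)_1j·C_1j = (0.85)(0.6750) + (-0.40)(0.1800) + (-0.25)(0.3300) = 0.41925
adj(I−A) = Cᵀ =
  [ 0.6750   0.3975   0.1875]
  [ 0.1800   0.6650   0.0500]
  [ 0.3300   0.2875   0.5575]
(I − A)⁻¹ = adj(I−A) / det(I−A) ≈
  [   1.6100     0.9481     0.4472]
  [   0.4293     1.5862     0.1193]
  [   0.7871     0.6857     1.3298]
Δx = (I − A)⁻¹ Δd with Δd having +40 in the Construction component and 0 elsewhere.
So Δx_2 = L_22 · (+40), where L_22 = adj(I−A)_22 / det(I−A) = 0.6650 / 0.41925.
Δx_2 = 0.6650 × (+40) / 0.41925 = 26.60 / 0.41925 ≈ 63.45.

Δx_2 = 63.45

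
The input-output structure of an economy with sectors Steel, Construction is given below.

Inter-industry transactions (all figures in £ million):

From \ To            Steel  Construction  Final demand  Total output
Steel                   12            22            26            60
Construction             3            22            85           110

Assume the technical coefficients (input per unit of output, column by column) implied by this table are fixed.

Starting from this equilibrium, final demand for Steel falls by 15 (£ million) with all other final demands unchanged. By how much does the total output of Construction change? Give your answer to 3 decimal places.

Technical coefficients a_ij = z_ij / X_j:
  a_11 = 12/60 = 0.20, a_21 = 3/60 = 0.05
  a_12 = 22/110 = 0.20, a_22 = 22/110 = 0.20
I − A =
  [   0.80    -0.20]
  [  -0.05     0.80]
det(I−A) = (0.80)(0.80) − (-0.20)(-0.05) = 0.6300
adj(I−A) = [[0.80, 0.20], [0.05, 0.80]]
(I − A)⁻¹ = adj(I−A) / det(I−A) ≈
  [   1.2698     0.3175]
  [   0.0794     1.2698]
Δx = (I − A)⁻¹ Δd with Δd having -15 in the Steel component and 0 elsewhere.
So Δx_2 = L_21 · (-15), where L_21 = adj(I−A)_21 / det(I−A) = 0.05 / 0.6300.
Δx_2 = 0.05 × (-15) / 0.6300 = -0.75 / 0.6300 ≈ -1.190.

Δx_2 = -1.190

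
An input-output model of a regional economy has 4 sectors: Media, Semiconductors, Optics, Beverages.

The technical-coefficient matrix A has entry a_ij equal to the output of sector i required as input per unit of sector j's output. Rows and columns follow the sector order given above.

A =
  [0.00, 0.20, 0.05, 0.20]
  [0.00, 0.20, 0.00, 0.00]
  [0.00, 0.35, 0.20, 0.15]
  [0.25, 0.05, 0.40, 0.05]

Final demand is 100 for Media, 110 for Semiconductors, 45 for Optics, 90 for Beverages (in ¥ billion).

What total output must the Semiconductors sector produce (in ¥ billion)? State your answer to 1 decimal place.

I − A =
  [   1.00    -0.20    -0.05    -0.20]
  [   0.00     0.80     0.00     0.00]
  [   0.00    -0.35     0.80    -0.15]
  [  -0.25    -0.05    -0.40     0.95]
Compute the cofactors C_ij = (−1)^(i+j)·(3×3 minor ij) of I−A; the adjugate is their transpose:
adj(I−A) = Cᵀ =
  [ 0.560000   0.193000   0.102000   0.134000]
  [ 0.000000   0.658125   0.000000   0.000000]
  [ 0.030000   0.330000   0.720000   0.120000]
  [ 0.160000   0.224375   0.330000   0.640000]
det(I−A) = Σ_j (I−A)_1j·C_1j = (1.00)(0.560000) + (-0.20)(0.000000) + (-0.05)(0.030000) + (-0.20)(0.160000) = 0.5265
(I − A)⁻¹ = adj(I−A) / det(I−A) ≈
  [   1.0636     0.3666     0.1937     0.2545]
  [   0.0000     1.2500     0.0000     0.0000]
  [   0.0570     0.6268     1.3675     0.2279]
  [   0.3039     0.4262     0.6268     1.2156]
x = (I − A)⁻¹ d = adj(I−A)·d / det(I−A), with det(I−A) = 0.5265:
  x_1 = (0.560000·100 + 0.193000·110 + 0.102000·45 + 0.134000·90) / 0.5265 = 93.88 / 0.5265 ≈ 178.3
  x_2 = (0.000000·100 + 0.658125·110 + 0.000000·45 + 0.000000·90) / 0.5265 = 72.39375 / 0.5265 = 137.5
  x_3 = (0.030000·100 + 0.330000·110 + 0.720000·45 + 0.120000·90) / 0.5265 = 82.50 / 0.5265 ≈ 156.7
  x_4 = (0.160000·100 + 0.224375·110 + 0.330000·45 + 0.640000·90) / 0.5265 = 113.13125 / 0.5265 ≈ 214.9

x_2 = 137.5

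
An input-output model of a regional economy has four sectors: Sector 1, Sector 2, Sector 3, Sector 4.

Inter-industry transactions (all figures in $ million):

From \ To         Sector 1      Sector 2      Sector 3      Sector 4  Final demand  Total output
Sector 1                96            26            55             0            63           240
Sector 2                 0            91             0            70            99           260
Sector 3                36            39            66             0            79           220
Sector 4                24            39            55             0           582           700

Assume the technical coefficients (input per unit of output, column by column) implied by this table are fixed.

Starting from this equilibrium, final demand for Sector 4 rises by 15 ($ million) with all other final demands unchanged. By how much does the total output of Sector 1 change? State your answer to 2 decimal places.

Δx_1 = 0.67

Technical coefficients a_ij = z_ij / X_j:
  a_11 = 96/240 = 0.40, a_21 = 0/240 = 0.00, a_31 = 36/240 = 0.15, a_41 = 24/240 = 0.10
  a_12 = 26/260 = 0.10, a_22 = 91/260 = 0.35, a_32 = 39/260 = 0.15, a_42 = 39/260 = 0.15
  a_13 = 55/220 = 0.25, a_23 = 0/220 = 0.00, a_33 = 66/220 = 0.30, a_43 = 55/220 = 0.25
  a_14 = 0/700 = 0.00, a_24 = 70/700 = 0.10, a_34 = 0/700 = 0.00, a_44 = 0/700 = 0.00
I − A =
  [   0.60    -0.10    -0.25     0.00]
  [   0.00     0.65     0.00    -0.10]
  [  -0.15    -0.15     0.70     0.00]
  [  -0.10    -0.15    -0.25     1.00]
Compute the cofactors C_ij = (−1)^(i+j)·(3×3 minor ij) of I−A; the adjugate is their transpose:
adj(I−A) = Cᵀ =
  [ 0.440750   0.107500   0.161250   0.010750]
  [ 0.010750   0.382500   0.017500   0.038250]
  [ 0.096750   0.105000   0.380000   0.010500]
  [ 0.069875   0.094375   0.113750   0.248625]
det(I−A) = Σ_j (I−A)_1j·C_1j = (0.60)(0.440750) + (-0.10)(0.010750) + (-0.25)(0.096750) + (0.00)(0.069875) = 0.2391875
(I − A)⁻¹ = adj(I−A) / det(I−A) ≈
  [   1.8427     0.4494     0.6742     0.0449]
  [   0.0449     1.5992     0.0732     0.1599]
  [   0.4045     0.4390     1.5887     0.0439]
  [   0.2921     0.3946     0.4756     1.0395]
Δx = (I − A)⁻¹ Δd with Δd having +15 in the Sector 4 component and 0 elsewhere.
So Δx_1 = L_14 · (+15), where L_14 = adj(I−A)_14 / det(I−A) = 0.010750 / 0.2391875.
Δx_1 = 0.010750 × (+15) / 0.2391875 = 0.16125 / 0.2391875 ≈ 0.67.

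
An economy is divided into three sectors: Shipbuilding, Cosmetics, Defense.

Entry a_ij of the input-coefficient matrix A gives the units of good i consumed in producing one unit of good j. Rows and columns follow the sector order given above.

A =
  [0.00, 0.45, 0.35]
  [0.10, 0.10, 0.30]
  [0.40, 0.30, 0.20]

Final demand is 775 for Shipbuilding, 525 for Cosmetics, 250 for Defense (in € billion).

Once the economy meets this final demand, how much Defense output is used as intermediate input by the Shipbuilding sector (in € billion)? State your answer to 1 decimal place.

I − A =
  [   1.00    -0.45    -0.35]
  [  -0.10     0.90    -0.30]
  [  -0.40    -0.30     0.80]
Cofactors of I−A, C_ij = (−1)^(i+j)·(minor ij) (rows/columns in the sector order above):
  C_11 = (0.90)(0.80) − (-0.30)(-0.30) = 0.6300
  C_12 = −[(-0.10)(0.80) − (-0.30)(-0.40)] = 0.2000
  C_13 = (-0.10)(-0.30) − (0.90)(-0.40) = 0.3900
  C_21 = −[(-0.45)(0.80) − (-0.35)(-0.30)] = 0.4650
  C_22 = (1.00)(0.80) − (-0.35)(-0.40) = 0.6600
  C_23 = −[(1.00)(-0.30) − (-0.45)(-0.40)] = 0.4800
  C_31 = (-0.45)(-0.30) − (-0.35)(0.90) = 0.4500
  C_32 = −[(1.00)(-0.30) − (-0.35)(-0.10)] = 0.3350
  C_33 = (1.00)(0.90) − (-0.45)(-0.10) = 0.8550
det(I−A) = Σ_j (I−A)_1j·C_1j = (1.00)(0.6300) + (-0.45)(0.2000) + (-0.35)(0.3900) = 0.4035
adj(I−A) = Cᵀ =
  [ 0.6300   0.4650   0.4500]
  [ 0.2000   0.6600   0.3350]
  [ 0.3900   0.4800   0.8550]
(I − A)⁻¹ = adj(I−A) / det(I−A) ≈
  [   1.5613     1.1524     1.1152]
  [   0.4957     1.6357     0.8302]
  [   0.9665     1.1896     2.1190]
First solve x = (I − A)⁻¹ d = adj(I−A)·d / det(I−A); in particular x_1 = (0.6300·775 + 0.4650·525 + 0.4500·250) / 0.4035 = 844.875 / 0.4035 ≈ 2093.866.
Intermediate flow from 3 to 1: z_31 = a_31 · x_1 = 0.40 × 844.875 / 0.4035 = 337.95 / 0.4035 ≈ 837.5.

z_31 = 837.5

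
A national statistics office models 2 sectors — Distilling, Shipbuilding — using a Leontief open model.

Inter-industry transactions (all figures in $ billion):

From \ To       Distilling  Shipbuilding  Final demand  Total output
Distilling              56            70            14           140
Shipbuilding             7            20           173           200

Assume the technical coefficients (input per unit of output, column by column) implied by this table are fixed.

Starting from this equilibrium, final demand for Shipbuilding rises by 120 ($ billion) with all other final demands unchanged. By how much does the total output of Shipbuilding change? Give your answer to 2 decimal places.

Technical coefficients a_ij = z_ij / X_j:
  a_DD = 56/140 = 0.40, a_SD = 7/140 = 0.05
  a_DS = 70/200 = 0.35, a_SS = 20/200 = 0.10
I − A =
  [   0.60    -0.35]
  [  -0.05     0.90]
det(I−A) = (0.60)(0.90) − (-0.35)(-0.05) = 0.5225
adj(I−A) = [[0.90, 0.35], [0.05, 0.60]]
(I − A)⁻¹ = adj(I−A) / det(I−A) ≈
  [   1.7225     0.6699]
  [   0.0957     1.1483]
Δx = (I − A)⁻¹ Δd with Δd having +120 in the Shipbuilding component and 0 elsewhere.
So Δx_S = L_SS · (+120), where L_SS = adj(I−A)_SS / det(I−A) = 0.60 / 0.5225.
Δx_S = 0.60 × (+120) / 0.5225 = 72.00 / 0.5225 ≈ 137.80.

Δx_S = 137.80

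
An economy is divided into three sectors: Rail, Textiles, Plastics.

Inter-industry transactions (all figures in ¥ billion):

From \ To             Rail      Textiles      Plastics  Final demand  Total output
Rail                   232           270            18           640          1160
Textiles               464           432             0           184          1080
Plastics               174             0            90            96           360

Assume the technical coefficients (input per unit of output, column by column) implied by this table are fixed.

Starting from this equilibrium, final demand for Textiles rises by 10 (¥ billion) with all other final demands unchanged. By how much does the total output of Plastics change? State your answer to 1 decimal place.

Technical coefficients a_ij = z_ij / X_j:
  a_RR = 232/1160 = 0.20, a_TR = 464/1160 = 0.40, a_PR = 174/1160 = 0.15
  a_RT = 270/1080 = 0.25, a_TT = 432/1080 = 0.40, a_PT = 0/1080 = 0.00
  a_RP = 18/360 = 0.05, a_TP = 0/360 = 0.00, a_PP = 90/360 = 0.25
I − A =
  [   0.80    -0.25    -0.05]
  [  -0.40     0.60     0.00]
  [  -0.15     0.00     0.75]
Cofactors of I−A, C_ij = (−1)^(i+j)·(minor ij) (rows/columns in the sector order above):
  C_11 = (0.60)(0.75) − (0.00)(0.00) = 0.4500
  C_12 = −[(-0.40)(0.75) − (0.00)(-0.15)] = 0.3000
  C_13 = (-0.40)(0.00) − (0.60)(-0.15) = 0.0900
  C_21 = −[(-0.25)(0.75) − (-0.05)(0.00)] = 0.1875
  C_22 = (0.80)(0.75) − (-0.05)(-0.15) = 0.5925
  C_23 = −[(0.80)(0.00) − (-0.25)(-0.15)] = 0.0375
  C_31 = (-0.25)(0.00) − (-0.05)(0.60) = 0.0300
  C_32 = −[(0.80)(0.00) − (-0.05)(-0.40)] = 0.0200
  C_33 = (0.80)(0.60) − (-0.25)(-0.40) = 0.3800
det(I−A) = Σ_j (I−A)_1j·C_1j = (0.80)(0.4500) + (-0.25)(0.3000) + (-0.05)(0.0900) = 0.2805
adj(I−A) = Cᵀ =
  [ 0.4500   0.1875   0.0300]
  [ 0.3000   0.5925   0.0200]
  [ 0.0900   0.0375   0.3800]
(I − A)⁻¹ = adj(I−A) / det(I−A) ≈
  [   1.6043     0.6684     0.1070]
  [   1.0695     2.1123     0.0713]
  [   0.3209     0.1337     1.3547]
Δx = (I − A)⁻¹ Δd with Δd having +10 in the Textiles component and 0 elsewhere.
So Δx_P = L_PT · (+10), where L_PT = adj(I−A)_PT / det(I−A) = 0.0375 / 0.2805.
Δx_P = 0.0375 × (+10) / 0.2805 = 0.375 / 0.2805 ≈ 1.3.

Δx_P = 1.3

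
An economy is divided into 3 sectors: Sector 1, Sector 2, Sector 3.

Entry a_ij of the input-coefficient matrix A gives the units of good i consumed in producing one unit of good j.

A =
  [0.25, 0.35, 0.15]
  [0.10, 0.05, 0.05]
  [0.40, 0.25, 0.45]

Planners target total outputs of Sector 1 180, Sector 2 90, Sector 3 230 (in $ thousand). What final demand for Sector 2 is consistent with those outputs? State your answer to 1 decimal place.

I − A =
  [   0.75    -0.35    -0.15]
  [  -0.10     0.95    -0.05]
  [  -0.40    -0.25     0.55]
d = (I − A) x:
  d_1 = (+0.75)·180 + (-0.35)·90 + (-0.15)·230 = 69.0
  d_2 = (-0.10)·180 + (+0.95)·90 + (-0.05)·230 = 56.0
  d_3 = (-0.40)·180 + (-0.25)·90 + (+0.55)·230 = 32.0

d_2 = 56.0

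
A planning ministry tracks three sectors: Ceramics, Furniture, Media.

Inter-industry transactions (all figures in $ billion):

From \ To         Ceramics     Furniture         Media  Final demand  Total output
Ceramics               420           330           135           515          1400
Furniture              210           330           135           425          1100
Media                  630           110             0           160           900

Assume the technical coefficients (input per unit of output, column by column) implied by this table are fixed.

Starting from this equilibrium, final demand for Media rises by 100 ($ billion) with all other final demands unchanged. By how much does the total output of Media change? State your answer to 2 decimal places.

Δx_3 = 122.00

Technical coefficients a_ij = z_ij / X_j:
  a_11 = 420/1400 = 0.30, a_21 = 210/1400 = 0.15, a_31 = 630/1400 = 0.45
  a_12 = 330/1100 = 0.30, a_22 = 330/1100 = 0.30, a_32 = 110/1100 = 0.10
  a_13 = 135/900 = 0.15, a_23 = 135/900 = 0.15, a_33 = 0/900 = 0.00
I − A =
  [   0.70    -0.30    -0.15]
  [  -0.15     0.70    -0.15]
  [  -0.45    -0.10     1.00]
Cofactors of I−A, C_ij = (−1)^(i+j)·(minor ij) (rows/columns in the sector order above):
  C_11 = (0.70)(1.00) − (-0.15)(-0.10) = 0.6850
  C_12 = −[(-0.15)(1.00) − (-0.15)(-0.45)] = 0.2175
  C_13 = (-0.15)(-0.10) − (0.70)(-0.45) = 0.3300
  C_21 = −[(-0.30)(1.00) − (-0.15)(-0.10)] = 0.3150
  C_22 = (0.70)(1.00) − (-0.15)(-0.45) = 0.6325
  C_23 = −[(0.70)(-0.10) − (-0.30)(-0.45)] = 0.2050
  C_31 = (-0.30)(-0.15) − (-0.15)(0.70) = 0.1500
  C_32 = −[(0.70)(-0.15) − (-0.15)(-0.15)] = 0.1275
  C_33 = (0.70)(0.70) − (-0.30)(-0.15) = 0.4450
det(I−A) = Σ_j (I−A)_1j·C_1j = (0.70)(0.6850) + (-0.30)(0.2175) + (-0.15)(0.3300) = 0.36475
adj(I−A) = Cᵀ =
  [ 0.6850   0.3150   0.1500]
  [ 0.2175   0.6325   0.1275]
  [ 0.3300   0.2050   0.4450]
(I − A)⁻¹ = adj(I−A) / det(I−A) ≈
  [   1.8780     0.8636     0.4112]
  [   0.5963     1.7341     0.3496]
  [   0.9047     0.5620     1.2200]
Δx = (I − A)⁻¹ Δd with Δd having +100 in the Media component and 0 elsewhere.
So Δx_3 = L_33 · (+100), where L_33 = adj(I−A)_33 / det(I−A) = 0.4450 / 0.36475.
Δx_3 = 0.4450 × (+100) / 0.36475 = 44.50 / 0.36475 ≈ 122.00.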